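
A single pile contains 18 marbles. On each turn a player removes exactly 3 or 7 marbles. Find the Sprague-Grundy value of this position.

2

Grundy values for subtraction set {3, 7}:
k:     0  1  2  3  4  5  6  7  8  9 10 11 12 13 14 15 16 17 18
g(k):  0  0  0  1  1  1  0  2  2  1  0  0  0  1  1  1  0  2  2
So g(18) = 2.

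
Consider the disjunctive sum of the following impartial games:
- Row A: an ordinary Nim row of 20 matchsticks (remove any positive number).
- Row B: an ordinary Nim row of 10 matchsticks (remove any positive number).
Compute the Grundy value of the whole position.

30

Row A is a plain Nim row of size 20, so its Grundy value is 20.
Row B is a plain Nim row of size 10, so its Grundy value is 10.
By the Sprague-Grundy theorem, the Grundy value of a sum of independent games is the XOR of the component values.
Combined value = 20 XOR 10 = 30.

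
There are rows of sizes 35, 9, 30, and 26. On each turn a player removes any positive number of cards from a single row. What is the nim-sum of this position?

46

Write each in binary and XOR column by column:
  100011  (35)
  001001  (9)
  011110  (30)
  011010  (26)
  ------
  101110  (46)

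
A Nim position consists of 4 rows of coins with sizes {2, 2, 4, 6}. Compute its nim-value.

2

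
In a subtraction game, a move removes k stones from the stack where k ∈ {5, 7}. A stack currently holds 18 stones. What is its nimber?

Compute g(0), g(1), … for moves {5, 7}:
k:     0  1  2  3  4  5  6  7  8  9 10 11 12 13 14 15 16 17 18
g(k):  0  0  0  0  0  1  1  1  1  1  2  2  0  0  0  0  0  1  1
So g(18) = 1.

1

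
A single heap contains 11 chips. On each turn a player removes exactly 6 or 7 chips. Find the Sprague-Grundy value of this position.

1

Compute g(0), g(1), … for moves {6, 7}:
g(0) = mex{} = 0
g(1) = mex{} = 0
g(2) = mex{} = 0
g(3) = mex{} = 0
g(4) = mex{} = 0
g(5) = mex{} = 0
g(6) = mex{0} = 1
g(7) = mex{0} = 1
g(8) = mex{0} = 1
g(9) = mex{0} = 1
g(10) = mex{0} = 1
g(11) = mex{0} = 1
So g(11) = 1.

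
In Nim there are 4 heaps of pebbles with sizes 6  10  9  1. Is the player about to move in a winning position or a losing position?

Nim-sum: 6 ^ 10 ^ 9 ^ 1 = 4.
The nim-sum is 4 ≠ 0, so this is an N-position: the player to move can win.

Winning position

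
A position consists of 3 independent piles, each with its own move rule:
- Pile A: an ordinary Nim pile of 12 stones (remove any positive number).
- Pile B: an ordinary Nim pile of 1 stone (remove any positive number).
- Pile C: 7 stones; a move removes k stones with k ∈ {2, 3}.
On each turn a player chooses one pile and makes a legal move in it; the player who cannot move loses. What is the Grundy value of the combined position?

Pile A is a plain Nim pile of size 12, so its Grundy value is 12.
Pile B is a plain Nim pile of size 1, so its Grundy value is 1.
For pile C, compute g(0), g(1), … with moves {2, 3}:
g(0) = mex{} = 0
g(1) = mex{} = 0
g(2) = mex{0} = 1
g(3) = mex{0} = 1
g(4) = mex{0,1} = 2
g(5) = mex{1} = 0
g(6) = mex{1,2} = 0
g(7) = mex{0,2} = 1
So g(7) = 1.
The value of a disjunctive sum is the nim-sum of the parts.
Combined value = 12 XOR 1 XOR 1 = 12.

12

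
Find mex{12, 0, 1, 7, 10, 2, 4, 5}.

The values 0, 1, 2 are all present; 3 is the first non-negative integer missing from the set.

3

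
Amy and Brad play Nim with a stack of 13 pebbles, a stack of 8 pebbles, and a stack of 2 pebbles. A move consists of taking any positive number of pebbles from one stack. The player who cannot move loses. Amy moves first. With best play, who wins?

Amy wins

Bitwise XOR of the heap sizes:
  1101  (13)
  1000  (8)
  0010  (2)
  ----
  0111  (7)
The nim-sum is 7 ≠ 0, so this is an N-position: the player to move can win; Amy has a winning move.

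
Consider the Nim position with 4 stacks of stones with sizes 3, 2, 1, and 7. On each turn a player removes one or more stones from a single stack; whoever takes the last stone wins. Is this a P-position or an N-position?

N-position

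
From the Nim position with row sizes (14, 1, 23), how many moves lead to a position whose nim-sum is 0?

1

Nim-sum: 14 ^ 1 ^ 23 = 24.
The overall nim-sum is X = 24. A row of size p has a winning move iff p XOR X < p (reduce it to p XOR X).
  14: 14 XOR 24 = 22 ≥ 14 — no move.
  1: 1 XOR 24 = 25 ≥ 1 — no move.
  23: 23 XOR 24 = 15 < 23 — winning move (to 15).
That gives 1 winning move.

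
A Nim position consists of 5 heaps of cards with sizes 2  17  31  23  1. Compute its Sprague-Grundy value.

26

Bitwise XOR of the heap sizes:
  00010  (2)
  10001  (17)
  11111  (31)
  10111  (23)
  00001  (1)
  -----
  11010  (26)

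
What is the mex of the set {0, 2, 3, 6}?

1

0 is in the set but 1 is not, so the mex is 1.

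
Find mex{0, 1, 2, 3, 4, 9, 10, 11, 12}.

The values 0, 1, 2, 3, 4 are all present; 5 is the first non-negative integer missing from the set.

5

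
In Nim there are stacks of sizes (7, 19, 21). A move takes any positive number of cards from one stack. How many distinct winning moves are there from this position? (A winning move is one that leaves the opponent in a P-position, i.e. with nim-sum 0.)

3

Nim-sum: 7 XOR 19 XOR 21 = 1.
The overall nim-sum is X = 1. A stack of size p has a winning move iff p XOR X < p (reduce it to p XOR X).
  7: 7 XOR 1 = 6 < 7 — winning move (to 6).
  19: 19 XOR 1 = 18 < 19 — winning move (to 18).
  21: 21 XOR 1 = 20 < 21 — winning move (to 20).
That gives 3 winning moves.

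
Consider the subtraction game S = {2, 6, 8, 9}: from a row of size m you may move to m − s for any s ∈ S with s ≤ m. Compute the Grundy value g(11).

3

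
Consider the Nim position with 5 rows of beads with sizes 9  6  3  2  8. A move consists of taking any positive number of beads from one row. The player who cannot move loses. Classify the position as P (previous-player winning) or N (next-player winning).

Nim-sum: 9 ⊕ 6 ⊕ 3 ⊕ 2 ⊕ 8 = 6.
The nim-sum is 6 ≠ 0, so this is an N-position: the player to move can win.

N-position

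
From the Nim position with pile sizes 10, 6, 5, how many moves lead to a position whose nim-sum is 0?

1

Nim-sum: 10 ⊕ 6 ⊕ 5 = 9.
The overall nim-sum is X = 9. A pile of size p has a winning move iff p XOR X < p (reduce it to p XOR X).
  10: 10 XOR 9 = 3 < 10 — winning move (to 3).
  6: 6 XOR 9 = 15 ≥ 6 — no move.
  5: 5 XOR 9 = 12 ≥ 5 — no move.
That gives 1 winning move.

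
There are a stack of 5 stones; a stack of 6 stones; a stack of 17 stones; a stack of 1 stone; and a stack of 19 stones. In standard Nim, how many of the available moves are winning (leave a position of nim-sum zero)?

0

Nim-sum: 5 XOR 6 XOR 17 XOR 1 XOR 19 = 0.
The nim-sum is already 0, so every move leaves a nonzero nim-sum — there are no winning moves.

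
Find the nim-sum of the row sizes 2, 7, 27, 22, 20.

28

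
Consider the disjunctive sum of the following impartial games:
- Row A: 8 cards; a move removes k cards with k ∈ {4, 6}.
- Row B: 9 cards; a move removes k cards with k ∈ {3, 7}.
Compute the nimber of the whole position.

Build the Grundy sequence for row A with g(k) = mex{g(k−s) : s ∈ {4, 6}, s ≤ k}:
k:     0  1  2  3  4  5  6  7  8
g(k):  0  0  0  0  1  1  1  1  2
So g(8) = 2.
Build the Grundy sequence for row B with g(k) = mex{g(k−s) : s ∈ {3, 7}, s ≤ k}:
g(0) = mex{} = 0
g(1) = mex{} = 0
g(2) = mex{} = 0
g(3) = mex{0} = 1
g(4) = mex{0} = 1
g(5) = mex{0} = 1
g(6) = mex{1} = 0
g(7) = mex{0,1} = 2
g(8) = mex{0,1} = 2
g(9) = mex{0} = 1
So g(9) = 1.
The value of a disjunctive sum is the nim-sum of the parts.
Combined value = 2 ⊕ 1 = 3.

3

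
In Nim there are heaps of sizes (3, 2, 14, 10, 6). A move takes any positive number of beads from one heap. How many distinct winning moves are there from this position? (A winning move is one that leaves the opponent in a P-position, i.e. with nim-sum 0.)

Compute the nim-sum pairwise:
3 ⊕ 2 = 1
1 ⊕ 14 = 15
15 ⊕ 10 = 5
5 ⊕ 6 = 3
The overall nim-sum is X = 3. A heap of size p has a winning move iff p XOR X < p (reduce it to p XOR X).
  3: 3 XOR 3 = 0 < 3 — winning move (to 0).
  2: 2 XOR 3 = 1 < 2 — winning move (to 1).
  14: 14 XOR 3 = 13 < 14 — winning move (to 13).
  10: 10 XOR 3 = 9 < 10 — winning move (to 9).
  6: 6 XOR 3 = 5 < 6 — winning move (to 5).
That gives 5 winning moves.

5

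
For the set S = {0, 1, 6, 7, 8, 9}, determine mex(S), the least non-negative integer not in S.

The values 0, 1 are all present; 2 is the first non-negative integer missing from the set.

2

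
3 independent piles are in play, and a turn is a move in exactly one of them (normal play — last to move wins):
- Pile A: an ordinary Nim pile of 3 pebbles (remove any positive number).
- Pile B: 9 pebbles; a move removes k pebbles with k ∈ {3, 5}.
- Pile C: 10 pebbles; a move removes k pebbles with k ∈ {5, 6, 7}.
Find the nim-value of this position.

1

Pile A is a plain Nim pile of size 3, so its Grundy value is 3.
For pile B, compute g(0), g(1), … with moves {3, 5}:
g(0) = mex{} = 0
g(1) = mex{} = 0
g(2) = mex{} = 0
g(3) = mex{0} = 1
g(4) = mex{0} = 1
g(5) = mex{0} = 1
g(6) = mex{0,1} = 2
g(7) = mex{0,1} = 2
g(8) = mex{1} = 0
g(9) = mex{1,2} = 0
So g(9) = 0.
For pile C, compute g(0), g(1), … with moves {5, 6, 7}:
k:     0  1  2  3  4  5  6  7  8  9 10
g(k):  0  0  0  0  0  1  1  1  1  1  2
So g(10) = 2.
The value of a disjunctive sum is the nim-sum of the parts.
Combined value = 3 ⊕ 0 ⊕ 2 = 1.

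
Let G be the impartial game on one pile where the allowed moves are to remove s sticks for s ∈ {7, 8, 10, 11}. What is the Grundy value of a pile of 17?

Build the Grundy sequence with g(k) = mex{g(k−s) : s ∈ {7, 8, 10, 11}, s ≤ k}:
k:     0  1  2  3  4  5  6  7  8  9 10 11 12 13 14 15 16 17
g(k):  0  0  0  0  0  0  0  1  1  1  1  1  1  1  2  2  2  2
So g(17) = 2.

2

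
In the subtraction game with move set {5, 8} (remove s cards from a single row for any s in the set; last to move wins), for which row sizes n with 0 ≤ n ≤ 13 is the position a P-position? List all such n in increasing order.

0, 1, 2, 3, 4, 13

Build the Grundy sequence with g(k) = mex{g(k−s) : s ∈ {5, 8}, s ≤ k}:
k:     0  1  2  3  4  5  6  7  8  9 10 11 12 13
g(k):  0  0  0  0  0  1  1  1  1  1  2  2  2  0
The P-positions (g = 0) in 0..13 are 0, 1, 2, 3, 4, 13.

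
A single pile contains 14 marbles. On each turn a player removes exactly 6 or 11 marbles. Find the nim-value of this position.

2

Compute g(0), g(1), … for moves {6, 11}:
g(0) = mex{} = 0
g(1) = mex{} = 0
g(2) = mex{} = 0
g(3) = mex{} = 0
g(4) = mex{} = 0
g(5) = mex{} = 0
g(6) = mex{0} = 1
g(7) = mex{0} = 1
g(8) = mex{0} = 1
g(9) = mex{0} = 1
g(10) = mex{0} = 1
g(11) = mex{0} = 1
g(12) = mex{0,1} = 2
g(13) = mex{0,1} = 2
g(14) = mex{0,1} = 2
So g(14) = 2.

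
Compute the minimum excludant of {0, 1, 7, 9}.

2

The values 0, 1 are all present; 2 is the first non-negative integer missing from the set.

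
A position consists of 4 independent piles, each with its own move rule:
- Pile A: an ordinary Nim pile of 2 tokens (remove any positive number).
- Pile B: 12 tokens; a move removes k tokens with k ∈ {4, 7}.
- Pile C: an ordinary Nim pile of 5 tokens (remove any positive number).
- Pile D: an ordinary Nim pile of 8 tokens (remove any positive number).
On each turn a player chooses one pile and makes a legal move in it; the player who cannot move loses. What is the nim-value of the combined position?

Pile A is a plain Nim pile of size 2, so its Grundy value is 2.
For pile B, compute g(0), g(1), … with moves {4, 7}:
g(0) = mex{} = 0
g(1) = mex{} = 0
g(2) = mex{} = 0
g(3) = mex{} = 0
g(4) = mex{0} = 1
g(5) = mex{0} = 1
g(6) = mex{0} = 1
g(7) = mex{0} = 1
g(8) = mex{0,1} = 2
g(9) = mex{0,1} = 2
g(10) = mex{0,1} = 2
g(11) = mex{1} = 0
g(12) = mex{1,2} = 0
So g(12) = 0.
Pile C is a plain Nim pile of size 5, so its Grundy value is 5.
Pile D is a plain Nim pile of size 8, so its Grundy value is 8.
By the Sprague-Grundy theorem, the Grundy value of a sum of independent games is the XOR of the component values.
Combined value = 2 ⊕ 0 ⊕ 5 ⊕ 8 = 15.

15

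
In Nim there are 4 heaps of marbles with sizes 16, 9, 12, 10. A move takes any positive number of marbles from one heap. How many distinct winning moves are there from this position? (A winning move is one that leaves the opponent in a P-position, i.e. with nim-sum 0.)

Compute the nim-sum pairwise:
16 ⊕ 9 = 25
25 ⊕ 12 = 21
21 ⊕ 10 = 31
The overall nim-sum is X = 31. A heap of size p has a winning move iff p XOR X < p (reduce it to p XOR X).
  16: 16 XOR 31 = 15 < 16 — winning move (to 15).
  9: 9 XOR 31 = 22 ≥ 9 — no move.
  12: 12 XOR 31 = 19 ≥ 12 — no move.
  10: 10 XOR 31 = 21 ≥ 10 — no move.
That gives 1 winning move.

1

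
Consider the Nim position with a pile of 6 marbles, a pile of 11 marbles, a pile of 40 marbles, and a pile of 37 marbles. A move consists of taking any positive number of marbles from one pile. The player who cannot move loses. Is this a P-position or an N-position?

P-position

Compute the nim-sum pairwise:
6 XOR 11 = 13
13 XOR 40 = 37
37 XOR 37 = 0
The nim-sum is 0, so this is a P-position: the player to move is in a losing position under optimal play.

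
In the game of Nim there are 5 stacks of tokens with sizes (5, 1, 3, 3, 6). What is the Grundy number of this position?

2

Nim-sum: 5 ⊕ 1 ⊕ 3 ⊕ 3 ⊕ 6 = 2.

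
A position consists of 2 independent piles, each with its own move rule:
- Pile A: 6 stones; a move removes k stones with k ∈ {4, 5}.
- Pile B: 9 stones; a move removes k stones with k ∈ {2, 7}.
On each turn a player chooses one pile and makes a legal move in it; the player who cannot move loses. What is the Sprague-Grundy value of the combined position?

Build the Grundy sequence for pile A with g(k) = mex{g(k−s) : s ∈ {4, 5}, s ≤ k}:
k:     0  1  2  3  4  5  6
g(k):  0  0  0  0  1  1  1
So g(6) = 1.
Build the Grundy sequence for pile B with g(k) = mex{g(k−s) : s ∈ {2, 7}, s ≤ k}:
g(0) = mex{} = 0
g(1) = mex{} = 0
g(2) = mex{0} = 1
g(3) = mex{0} = 1
g(4) = mex{1} = 0
g(5) = mex{1} = 0
g(6) = mex{0} = 1
g(7) = mex{0} = 1
g(8) = mex{0,1} = 2
g(9) = mex{1} = 0
So g(9) = 0.
The value of a disjunctive sum is the nim-sum of the parts.
Combined value = 1 ⊕ 0 = 1.

1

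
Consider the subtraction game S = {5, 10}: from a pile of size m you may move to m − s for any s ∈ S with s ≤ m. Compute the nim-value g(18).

0

Compute g(0), g(1), … for moves {5, 10}:
k:     0  1  2  3  4  5  6  7  8  9 10 11 12 13 14 15 16 17 18
g(k):  0  0  0  0  0  1  1  1  1  1  2  2  2  2  2  0  0  0  0
So g(18) = 0.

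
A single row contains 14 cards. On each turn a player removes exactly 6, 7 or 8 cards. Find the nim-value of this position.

0

Compute g(0), g(1), … for moves {6, 7, 8}:
k:     0  1  2  3  4  5  6  7  8  9 10 11 12 13 14
g(k):  0  0  0  0  0  0  1  1  1  1  1  1  2  2  0
So g(14) = 0.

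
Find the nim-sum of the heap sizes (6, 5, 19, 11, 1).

26

Bitwise XOR of the heap sizes:
  00110  (6)
  00101  (5)
  10011  (19)
  01011  (11)
  00001  (1)
  -----
  11010  (26)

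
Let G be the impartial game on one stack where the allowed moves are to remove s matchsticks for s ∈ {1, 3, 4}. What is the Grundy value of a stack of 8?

1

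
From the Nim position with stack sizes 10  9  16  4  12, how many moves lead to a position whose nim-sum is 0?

In binary:
  01010  (10)
  01001  (9)
  10000  (16)
  00100  (4)
  01100  (12)
  -----
  11011  (27)
The overall nim-sum is X = 27. A stack of size p has a winning move iff p XOR X < p (reduce it to p XOR X).
  10: 10 XOR 27 = 17 ≥ 10 — no move.
  9: 9 XOR 27 = 18 ≥ 9 — no move.
  16: 16 XOR 27 = 11 < 16 — winning move (to 11).
  4: 4 XOR 27 = 31 ≥ 4 — no move.
  12: 12 XOR 27 = 23 ≥ 12 — no move.
That gives 1 winning move.

1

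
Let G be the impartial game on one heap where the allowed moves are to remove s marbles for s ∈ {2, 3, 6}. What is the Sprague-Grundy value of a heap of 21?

Compute g(0), g(1), … for moves {2, 3, 6}:
k:     0  1  2  3  4  5  6  7  8  9 10 11 12 13 14 15 16 17 18 19 20 21
g(k):  0  0  1  1  2  0  3  1  2  0  0  1  1  2  0  3  1  2  0  0  1  1
So g(21) = 1.

1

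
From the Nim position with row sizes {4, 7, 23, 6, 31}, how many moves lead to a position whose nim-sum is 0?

Nim-sum: 4 ^ 7 ^ 23 ^ 6 ^ 31 = 13.
The overall nim-sum is X = 13. A row of size p has a winning move iff p XOR X < p (reduce it to p XOR X).
  4: 4 XOR 13 = 9 ≥ 4 — no move.
  7: 7 XOR 13 = 10 ≥ 7 — no move.
  23: 23 XOR 13 = 26 ≥ 23 — no move.
  6: 6 XOR 13 = 11 ≥ 6 — no move.
  31: 31 XOR 13 = 18 < 31 — winning move (to 18).
That gives 1 winning move.

1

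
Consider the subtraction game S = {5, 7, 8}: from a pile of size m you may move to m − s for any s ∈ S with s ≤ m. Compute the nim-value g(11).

2

Grundy values for subtraction set {5, 7, 8}:
k:     0  1  2  3  4  5  6  7  8  9 10 11
g(k):  0  0  0  0  0  1  1  1  1  1  2  2
So g(11) = 2.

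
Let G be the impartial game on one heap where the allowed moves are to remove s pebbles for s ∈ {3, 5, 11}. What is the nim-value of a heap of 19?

1

Compute g(0), g(1), … for moves {3, 5, 11}:
k:     0  1  2  3  4  5  6  7  8  9 10 11 12 13 14 15 16 17 18 19
g(k):  0  0  0  1  1  1  2  2  0  0  0  1  1  1  2  2  0  0  0  1
So g(19) = 1.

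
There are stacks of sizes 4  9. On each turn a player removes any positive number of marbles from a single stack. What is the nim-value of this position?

Compute the nim-sum pairwise:
4 ^ 9 = 13

13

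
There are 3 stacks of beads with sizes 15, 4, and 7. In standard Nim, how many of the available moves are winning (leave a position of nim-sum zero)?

1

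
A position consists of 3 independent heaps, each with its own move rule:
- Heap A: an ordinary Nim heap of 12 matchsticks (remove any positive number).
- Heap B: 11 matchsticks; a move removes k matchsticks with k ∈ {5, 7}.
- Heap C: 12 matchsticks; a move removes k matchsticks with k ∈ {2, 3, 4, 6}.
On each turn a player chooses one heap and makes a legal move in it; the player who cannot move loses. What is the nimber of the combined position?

12

Heap A is a plain Nim heap of size 12, so its Grundy value is 12.
Build the Grundy sequence for heap B with g(k) = mex{g(k−s) : s ∈ {5, 7}, s ≤ k}:
k:     0  1  2  3  4  5  6  7  8  9 10 11
g(k):  0  0  0  0  0  1  1  1  1  1  2  2
So g(11) = 2.
Build the Grundy sequence for heap C with g(k) = mex{g(k−s) : s ∈ {2, 3, 4, 6}, s ≤ k}:
k:     0  1  2  3  4  5  6  7  8  9 10 11 12
g(k):  0  0  1  1  2  2  3  3  0  0  1  1  2
So g(12) = 2.
The value of a disjunctive sum is the nim-sum of the parts.
Combined value = 12 XOR 2 XOR 2 = 12.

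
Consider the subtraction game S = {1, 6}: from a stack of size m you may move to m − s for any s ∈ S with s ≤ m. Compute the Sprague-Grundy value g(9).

0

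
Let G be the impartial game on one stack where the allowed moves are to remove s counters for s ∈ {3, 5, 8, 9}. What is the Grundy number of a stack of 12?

0

Build the Grundy sequence with g(k) = mex{g(k−s) : s ∈ {3, 5, 8, 9}, s ≤ k}:
g(0) = mex{} = 0
g(1) = mex{} = 0
g(2) = mex{} = 0
g(3) = mex{0} = 1
g(4) = mex{0} = 1
g(5) = mex{0} = 1
g(6) = mex{0,1} = 2
g(7) = mex{0,1} = 2
g(8) = mex{0,1} = 2
g(9) = mex{0,1,2} = 3
g(10) = mex{0,1,2} = 3
g(11) = mex{0,1,2} = 3
g(12) = mex{1,2,3} = 0
So g(12) = 0.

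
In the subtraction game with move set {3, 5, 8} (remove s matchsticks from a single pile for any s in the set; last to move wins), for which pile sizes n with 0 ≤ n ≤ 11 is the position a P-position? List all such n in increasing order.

0, 1, 2, 11

Compute g(0), g(1), … for moves {3, 5, 8}:
k:     0  1  2  3  4  5  6  7  8  9 10 11
g(k):  0  0  0  1  1  1  2  2  2  3  3  0
The P-positions (g = 0) in 0..11 are 0, 1, 2, 11.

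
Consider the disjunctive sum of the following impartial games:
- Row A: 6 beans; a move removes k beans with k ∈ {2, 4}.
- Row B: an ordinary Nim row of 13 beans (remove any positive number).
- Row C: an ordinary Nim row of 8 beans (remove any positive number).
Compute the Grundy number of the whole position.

5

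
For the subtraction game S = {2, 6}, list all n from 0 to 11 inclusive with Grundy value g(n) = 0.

0, 1, 4, 5, 8, 9

Grundy values for subtraction set {2, 6}:
k:     0  1  2  3  4  5  6  7  8  9 10 11
g(k):  0  0  1  1  0  0  1  1  0  0  1  1
The P-positions (g = 0) in 0..11 are 0, 1, 4, 5, 8, 9.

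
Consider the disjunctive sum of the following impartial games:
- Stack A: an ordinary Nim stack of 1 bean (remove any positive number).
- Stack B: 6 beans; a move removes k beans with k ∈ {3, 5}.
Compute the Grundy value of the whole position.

3

Stack A is a plain Nim stack of size 1, so its Grundy value is 1.
For stack B, compute g(0), g(1), … with moves {3, 5}:
g(0) = mex{} = 0
g(1) = mex{} = 0
g(2) = mex{} = 0
g(3) = mex{0} = 1
g(4) = mex{0} = 1
g(5) = mex{0} = 1
g(6) = mex{0,1} = 2
So g(6) = 2.
The value of a disjunctive sum is the nim-sum of the parts.
Combined value = 1 ⊕ 2 = 3.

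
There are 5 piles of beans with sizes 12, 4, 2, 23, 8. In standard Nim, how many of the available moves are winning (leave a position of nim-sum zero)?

Write each in binary and XOR column by column:
  01100  (12)
  00100  (4)
  00010  (2)
  10111  (23)
  01000  (8)
  -----
  10101  (21)
The overall nim-sum is X = 21. A pile of size p has a winning move iff p XOR X < p (reduce it to p XOR X).
  12: 12 XOR 21 = 25 ≥ 12 — no move.
  4: 4 XOR 21 = 17 ≥ 4 — no move.
  2: 2 XOR 21 = 23 ≥ 2 — no move.
  23: 23 XOR 21 = 2 < 23 — winning move (to 2).
  8: 8 XOR 21 = 29 ≥ 8 — no move.
That gives 1 winning move.

1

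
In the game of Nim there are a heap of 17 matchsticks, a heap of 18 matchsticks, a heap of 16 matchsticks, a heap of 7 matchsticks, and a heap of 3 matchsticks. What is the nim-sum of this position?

23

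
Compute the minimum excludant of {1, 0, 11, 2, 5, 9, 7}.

The values 0, 1, 2 are all present; 3 is the first non-negative integer missing from the set.

3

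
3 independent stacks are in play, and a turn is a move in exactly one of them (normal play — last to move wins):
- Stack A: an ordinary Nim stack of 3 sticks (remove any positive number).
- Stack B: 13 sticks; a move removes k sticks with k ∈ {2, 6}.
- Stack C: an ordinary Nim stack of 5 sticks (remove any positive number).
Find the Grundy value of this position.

6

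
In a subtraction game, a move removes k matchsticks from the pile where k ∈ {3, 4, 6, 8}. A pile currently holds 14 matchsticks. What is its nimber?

Grundy values for subtraction set {3, 4, 6, 8}:
g(0) = mex{} = 0
g(1) = mex{} = 0
g(2) = mex{} = 0
g(3) = mex{0} = 1
g(4) = mex{0} = 1
g(5) = mex{0} = 1
g(6) = mex{0,1} = 2
g(7) = mex{0,1} = 2
g(8) = mex{0,1} = 2
g(9) = mex{0,1,2} = 3
g(10) = mex{0,1,2} = 3
g(11) = mex{1,2} = 0
g(12) = mex{1,2,3} = 0
g(13) = mex{1,2,3} = 0
g(14) = mex{0,2,3} = 1
So g(14) = 1.

1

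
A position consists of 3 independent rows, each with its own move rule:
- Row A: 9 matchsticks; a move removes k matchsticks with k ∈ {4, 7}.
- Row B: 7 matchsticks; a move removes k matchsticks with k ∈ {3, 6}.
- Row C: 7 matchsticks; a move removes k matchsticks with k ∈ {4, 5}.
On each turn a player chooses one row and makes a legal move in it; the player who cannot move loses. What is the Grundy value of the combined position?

1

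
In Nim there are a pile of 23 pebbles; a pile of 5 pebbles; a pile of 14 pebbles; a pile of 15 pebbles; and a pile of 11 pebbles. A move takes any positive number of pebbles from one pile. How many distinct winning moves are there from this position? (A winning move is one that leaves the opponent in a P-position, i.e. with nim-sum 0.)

Nim-sum: 23 XOR 5 XOR 14 XOR 15 XOR 11 = 24.
The overall nim-sum is X = 24. A pile of size p has a winning move iff p XOR X < p (reduce it to p XOR X).
  23: 23 XOR 24 = 15 < 23 — winning move (to 15).
  5: 5 XOR 24 = 29 ≥ 5 — no move.
  14: 14 XOR 24 = 22 ≥ 14 — no move.
  15: 15 XOR 24 = 23 ≥ 15 — no move.
  11: 11 XOR 24 = 19 ≥ 11 — no move.
That gives 1 winning move.

1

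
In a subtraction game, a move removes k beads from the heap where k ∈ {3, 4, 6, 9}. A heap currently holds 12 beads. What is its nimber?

Compute g(0), g(1), … for moves {3, 4, 6, 9}:
k:     0  1  2  3  4  5  6  7  8  9 10 11 12
g(k):  0  0  0  1  1  1  2  2  2  3  3  3  0
So g(12) = 0.

0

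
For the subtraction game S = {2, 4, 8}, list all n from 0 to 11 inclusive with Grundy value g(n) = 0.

0, 1, 6, 7

Build the Grundy sequence with g(k) = mex{g(k−s) : s ∈ {2, 4, 8}, s ≤ k}:
g(0) = mex{} = 0
g(1) = mex{} = 0
g(2) = mex{0} = 1
g(3) = mex{0} = 1
g(4) = mex{0,1} = 2
g(5) = mex{0,1} = 2
g(6) = mex{1,2} = 0
g(7) = mex{1,2} = 0
g(8) = mex{0,2} = 1
g(9) = mex{0,2} = 1
g(10) = mex{0,1} = 2
g(11) = mex{0,1} = 2
The P-positions (g = 0) in 0..11 are 0, 1, 6, 7.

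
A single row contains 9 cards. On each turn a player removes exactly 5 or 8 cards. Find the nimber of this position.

1

Build the Grundy sequence with g(k) = mex{g(k−s) : s ∈ {5, 8}, s ≤ k}:
g(0) = mex{} = 0
g(1) = mex{} = 0
g(2) = mex{} = 0
g(3) = mex{} = 0
g(4) = mex{} = 0
g(5) = mex{0} = 1
g(6) = mex{0} = 1
g(7) = mex{0} = 1
g(8) = mex{0} = 1
g(9) = mex{0} = 1
So g(9) = 1.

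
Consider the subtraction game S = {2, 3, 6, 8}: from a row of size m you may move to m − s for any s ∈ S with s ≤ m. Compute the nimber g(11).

3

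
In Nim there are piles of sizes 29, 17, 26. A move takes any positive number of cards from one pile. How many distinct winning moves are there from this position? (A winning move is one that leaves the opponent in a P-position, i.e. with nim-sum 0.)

Write each in binary and XOR column by column:
  11101  (29)
  10001  (17)
  11010  (26)
  -----
  10110  (22)
The overall nim-sum is X = 22. A pile of size p has a winning move iff p XOR X < p (reduce it to p XOR X).
  29: 29 XOR 22 = 11 < 29 — winning move (to 11).
  17: 17 XOR 22 = 7 < 17 — winning move (to 7).
  26: 26 XOR 22 = 12 < 26 — winning move (to 12).
That gives 3 winning moves.

3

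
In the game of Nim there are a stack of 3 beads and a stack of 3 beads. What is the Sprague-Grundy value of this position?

0

Compute the nim-sum pairwise:
3 ⊕ 3 = 0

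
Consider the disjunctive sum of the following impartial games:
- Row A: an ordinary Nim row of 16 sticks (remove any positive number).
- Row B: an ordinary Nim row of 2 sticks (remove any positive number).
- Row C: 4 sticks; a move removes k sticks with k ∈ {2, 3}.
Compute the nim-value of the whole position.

16

Row A is a plain Nim row of size 16, so its Grundy value is 16.
Row B is a plain Nim row of size 2, so its Grundy value is 2.
Build the Grundy sequence for row C with g(k) = mex{g(k−s) : s ∈ {2, 3}, s ≤ k}:
k:     0  1  2  3  4
g(k):  0  0  1  1  2
So g(4) = 2.
The value of a disjunctive sum is the nim-sum of the parts.
Combined value = 16 XOR 2 XOR 2 = 16.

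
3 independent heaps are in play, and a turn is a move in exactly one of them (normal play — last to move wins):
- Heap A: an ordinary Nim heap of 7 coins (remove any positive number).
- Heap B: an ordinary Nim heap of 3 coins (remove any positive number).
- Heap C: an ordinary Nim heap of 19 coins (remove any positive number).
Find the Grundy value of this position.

Heap A is a plain Nim heap of size 7, so its Grundy value is 7.
Heap B is a plain Nim heap of size 3, so its Grundy value is 3.
Heap C is a plain Nim heap of size 19, so its Grundy value is 19.
The value of a disjunctive sum is the nim-sum of the parts.
Combined value = 7 ⊕ 3 ⊕ 19 = 23.

23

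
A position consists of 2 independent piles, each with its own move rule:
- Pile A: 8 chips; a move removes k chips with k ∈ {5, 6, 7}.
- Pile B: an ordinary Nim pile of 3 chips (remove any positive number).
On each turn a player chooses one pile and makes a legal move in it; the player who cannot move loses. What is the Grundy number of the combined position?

2

For pile A, compute g(0), g(1), … with moves {5, 6, 7}:
g(0) = mex{} = 0
g(1) = mex{} = 0
g(2) = mex{} = 0
g(3) = mex{} = 0
g(4) = mex{} = 0
g(5) = mex{0} = 1
g(6) = mex{0} = 1
g(7) = mex{0} = 1
g(8) = mex{0} = 1
So g(8) = 1.
Pile B is a plain Nim pile of size 3, so its Grundy value is 3.
The value of a disjunctive sum is the nim-sum of the parts.
Combined value = 1 XOR 3 = 2.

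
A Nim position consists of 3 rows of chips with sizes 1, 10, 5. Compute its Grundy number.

14

Nim-sum: 1 ⊕ 10 ⊕ 5 = 14.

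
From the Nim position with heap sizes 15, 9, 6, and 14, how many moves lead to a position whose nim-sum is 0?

3

Nim-sum: 15 ^ 9 ^ 6 ^ 14 = 14.
The overall nim-sum is X = 14. A heap of size p has a winning move iff p XOR X < p (reduce it to p XOR X).
  15: 15 XOR 14 = 1 < 15 — winning move (to 1).
  9: 9 XOR 14 = 7 < 9 — winning move (to 7).
  6: 6 XOR 14 = 8 ≥ 6 — no move.
  14: 14 XOR 14 = 0 < 14 — winning move (to 0).
That gives 3 winning moves.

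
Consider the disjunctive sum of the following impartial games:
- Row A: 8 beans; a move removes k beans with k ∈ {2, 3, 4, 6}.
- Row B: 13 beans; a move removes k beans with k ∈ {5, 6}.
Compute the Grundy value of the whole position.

0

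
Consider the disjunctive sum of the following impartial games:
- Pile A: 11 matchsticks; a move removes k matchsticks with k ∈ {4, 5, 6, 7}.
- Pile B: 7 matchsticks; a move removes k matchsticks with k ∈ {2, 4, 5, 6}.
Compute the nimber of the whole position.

Grundy values for pile A (subtraction set {4, 5, 6, 7}):
g(0) = mex{} = 0
g(1) = mex{} = 0
g(2) = mex{} = 0
g(3) = mex{} = 0
g(4) = mex{0} = 1
g(5) = mex{0} = 1
g(6) = mex{0} = 1
g(7) = mex{0} = 1
g(8) = mex{0,1} = 2
g(9) = mex{0,1} = 2
g(10) = mex{0,1} = 2
g(11) = mex{1} = 0
So g(11) = 0.
For pile B, compute g(0), g(1), … with moves {2, 4, 5, 6}:
g(0) = mex{} = 0
g(1) = mex{} = 0
g(2) = mex{0} = 1
g(3) = mex{0} = 1
g(4) = mex{0,1} = 2
g(5) = mex{0,1} = 2
g(6) = mex{0,1,2} = 3
g(7) = mex{0,1,2} = 3
So g(7) = 3.
The value of a disjunctive sum is the nim-sum of the parts.
Combined value = 0 ⊕ 3 = 3.

3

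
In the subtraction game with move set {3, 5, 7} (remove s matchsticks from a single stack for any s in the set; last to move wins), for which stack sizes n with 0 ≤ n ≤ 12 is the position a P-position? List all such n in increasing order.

Grundy values for subtraction set {3, 5, 7}:
k:     0  1  2  3  4  5  6  7  8  9 10 11 12
g(k):  0  0  0  1  1  1  2  2  2  3  0  0  0
The P-positions (g = 0) in 0..12 are 0, 1, 2, 10, 11, 12.

0, 1, 2, 10, 11, 12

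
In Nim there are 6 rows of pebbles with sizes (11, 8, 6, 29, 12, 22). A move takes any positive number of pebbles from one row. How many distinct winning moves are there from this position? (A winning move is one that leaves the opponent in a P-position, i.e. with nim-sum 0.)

Nim-sum: 11 XOR 8 XOR 6 XOR 29 XOR 12 XOR 22 = 2.
The overall nim-sum is X = 2. A row of size p has a winning move iff p XOR X < p (reduce it to p XOR X).
  11: 11 XOR 2 = 9 < 11 — winning move (to 9).
  8: 8 XOR 2 = 10 ≥ 8 — no move.
  6: 6 XOR 2 = 4 < 6 — winning move (to 4).
  29: 29 XOR 2 = 31 ≥ 29 — no move.
  12: 12 XOR 2 = 14 ≥ 12 — no move.
  22: 22 XOR 2 = 20 < 22 — winning move (to 20).
That gives 3 winning moves.

3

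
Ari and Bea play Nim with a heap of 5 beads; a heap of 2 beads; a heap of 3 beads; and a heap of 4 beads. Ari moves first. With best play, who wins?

Bea wins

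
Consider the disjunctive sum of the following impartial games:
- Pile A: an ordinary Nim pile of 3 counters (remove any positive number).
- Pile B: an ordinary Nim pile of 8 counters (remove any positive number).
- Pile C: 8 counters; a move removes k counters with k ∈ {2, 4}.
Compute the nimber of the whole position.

Pile A is a plain Nim pile of size 3, so its Grundy value is 3.
Pile B is a plain Nim pile of size 8, so its Grundy value is 8.
Build the Grundy sequence for pile C with g(k) = mex{g(k−s) : s ∈ {2, 4}, s ≤ k}:
g(0) = mex{} = 0
g(1) = mex{} = 0
g(2) = mex{0} = 1
g(3) = mex{0} = 1
g(4) = mex{0,1} = 2
g(5) = mex{0,1} = 2
g(6) = mex{1,2} = 0
g(7) = mex{1,2} = 0
g(8) = mex{0,2} = 1
So g(8) = 1.
By the Sprague-Grundy theorem, the Grundy value of a sum of independent games is the XOR of the component values.
Combined value = 3 ⊕ 8 ⊕ 1 = 10.

10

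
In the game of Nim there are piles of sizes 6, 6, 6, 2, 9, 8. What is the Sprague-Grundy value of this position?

5

Nim-sum: 6 XOR 6 XOR 6 XOR 2 XOR 9 XOR 8 = 5.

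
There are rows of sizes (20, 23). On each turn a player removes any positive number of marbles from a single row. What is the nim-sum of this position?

In binary:
  10100  (20)
  10111  (23)
  -----
  00011  (3)

3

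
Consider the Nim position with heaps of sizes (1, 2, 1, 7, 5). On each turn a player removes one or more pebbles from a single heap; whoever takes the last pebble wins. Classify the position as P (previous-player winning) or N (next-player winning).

P-position

Nim-sum: 1 XOR 2 XOR 1 XOR 7 XOR 5 = 0.
The nim-sum is 0, so this is a P-position: the player to move is in a losing position under optimal play.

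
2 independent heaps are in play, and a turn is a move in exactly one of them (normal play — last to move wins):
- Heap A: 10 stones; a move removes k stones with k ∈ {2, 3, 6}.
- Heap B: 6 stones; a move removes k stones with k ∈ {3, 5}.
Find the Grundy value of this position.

Grundy values for heap A (subtraction set {2, 3, 6}):
g(0) = mex{} = 0
g(1) = mex{} = 0
g(2) = mex{0} = 1
g(3) = mex{0} = 1
g(4) = mex{0,1} = 2
g(5) = mex{1} = 0
g(6) = mex{0,1,2} = 3
g(7) = mex{0,2} = 1
g(8) = mex{0,1,3} = 2
g(9) = mex{1,3} = 0
g(10) = mex{1,2} = 0
So g(10) = 0.
For heap B, compute g(0), g(1), … with moves {3, 5}:
k:     0  1  2  3  4  5  6
g(k):  0  0  0  1  1  1  2
So g(6) = 2.
The value of a disjunctive sum is the nim-sum of the parts.
Combined value = 0 ⊕ 2 = 2.

2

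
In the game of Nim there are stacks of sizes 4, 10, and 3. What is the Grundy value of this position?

Nim-sum: 4 ^ 10 ^ 3 = 13.

13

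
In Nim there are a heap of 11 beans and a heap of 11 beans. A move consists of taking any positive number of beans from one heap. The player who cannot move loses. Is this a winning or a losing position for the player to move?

Nim-sum: 11 ⊕ 11 = 0.
The nim-sum is 0, so this is a P-position: the player to move is in a losing position under optimal play.

Losing position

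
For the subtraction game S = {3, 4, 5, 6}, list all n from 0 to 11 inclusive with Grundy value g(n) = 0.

Build the Grundy sequence with g(k) = mex{g(k−s) : s ∈ {3, 4, 5, 6}, s ≤ k}:
k:     0  1  2  3  4  5  6  7  8  9 10 11
g(k):  0  0  0  1  1  1  2  2  2  0  0  0
The P-positions (g = 0) in 0..11 are 0, 1, 2, 9, 10, 11.

0, 1, 2, 9, 10, 11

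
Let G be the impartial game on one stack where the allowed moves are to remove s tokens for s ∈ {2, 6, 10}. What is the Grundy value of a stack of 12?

Build the Grundy sequence with g(k) = mex{g(k−s) : s ∈ {2, 6, 10}, s ≤ k}:
k:     0  1  2  3  4  5  6  7  8  9 10 11 12
g(k):  0  0  1  1  0  0  1  1  0  0  1  1  0
So g(12) = 0.

0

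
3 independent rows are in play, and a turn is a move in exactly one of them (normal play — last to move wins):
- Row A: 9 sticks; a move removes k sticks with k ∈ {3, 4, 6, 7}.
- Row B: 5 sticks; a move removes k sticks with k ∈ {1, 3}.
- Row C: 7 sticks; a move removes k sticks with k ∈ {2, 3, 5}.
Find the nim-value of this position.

2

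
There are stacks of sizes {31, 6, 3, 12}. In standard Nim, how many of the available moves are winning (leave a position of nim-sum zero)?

1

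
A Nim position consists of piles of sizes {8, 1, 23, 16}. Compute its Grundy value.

Write each in binary and XOR column by column:
  01000  (8)
  00001  (1)
  10111  (23)
  10000  (16)
  -----
  01110  (14)

14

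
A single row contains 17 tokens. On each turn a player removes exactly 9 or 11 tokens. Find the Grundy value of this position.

1

Build the Grundy sequence with g(k) = mex{g(k−s) : s ∈ {9, 11}, s ≤ k}:
k:     0  1  2  3  4  5  6  7  8  9 10 11 12 13 14 15 16 17
g(k):  0  0  0  0  0  0  0  0  0  1  1  1  1  1  1  1  1  1
So g(17) = 1.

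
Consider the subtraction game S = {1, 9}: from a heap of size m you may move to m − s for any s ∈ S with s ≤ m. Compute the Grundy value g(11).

1

Build the Grundy sequence with g(k) = mex{g(k−s) : s ∈ {1, 9}, s ≤ k}:
k:     0  1  2  3  4  5  6  7  8  9 10 11
g(k):  0  1  0  1  0  1  0  1  0  1  0  1
So g(11) = 1.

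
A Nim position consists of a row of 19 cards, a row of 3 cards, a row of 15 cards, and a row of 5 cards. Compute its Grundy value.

Compute the nim-sum pairwise:
19 ⊕ 3 = 16
16 ⊕ 15 = 31
31 ⊕ 5 = 26

26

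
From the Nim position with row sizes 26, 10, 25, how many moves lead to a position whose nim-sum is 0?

Compute the nim-sum pairwise:
26 ⊕ 10 = 16
16 ⊕ 25 = 9
The overall nim-sum is X = 9. A row of size p has a winning move iff p XOR X < p (reduce it to p XOR X).
  26: 26 XOR 9 = 19 < 26 — winning move (to 19).
  10: 10 XOR 9 = 3 < 10 — winning move (to 3).
  25: 25 XOR 9 = 16 < 25 — winning move (to 16).
That gives 3 winning moves.

3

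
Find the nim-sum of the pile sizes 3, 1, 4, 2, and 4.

0

Write each in binary and XOR column by column:
  011  (3)
  001  (1)
  100  (4)
  010  (2)
  100  (4)
  ---
  000  (0)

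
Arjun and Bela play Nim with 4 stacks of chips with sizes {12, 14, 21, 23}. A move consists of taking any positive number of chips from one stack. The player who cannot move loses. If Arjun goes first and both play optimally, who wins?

Bela wins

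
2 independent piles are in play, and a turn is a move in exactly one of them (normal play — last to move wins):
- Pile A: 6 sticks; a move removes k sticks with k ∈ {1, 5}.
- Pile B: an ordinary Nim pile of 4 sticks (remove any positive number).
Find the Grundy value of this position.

4

Grundy values for pile A (subtraction set {1, 5}):
k:     0  1  2  3  4  5  6
g(k):  0  1  0  1  0  1  0
So g(6) = 0.
Pile B is a plain Nim pile of size 4, so its Grundy value is 4.
By the Sprague-Grundy theorem, the Grundy value of a sum of independent games is the XOR of the component values.
Combined value = 0 XOR 4 = 4.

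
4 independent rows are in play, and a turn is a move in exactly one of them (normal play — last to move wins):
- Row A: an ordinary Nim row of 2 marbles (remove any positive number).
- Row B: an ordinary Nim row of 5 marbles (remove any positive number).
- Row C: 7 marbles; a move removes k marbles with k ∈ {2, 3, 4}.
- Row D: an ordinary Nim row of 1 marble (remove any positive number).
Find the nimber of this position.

6

Row A is a plain Nim row of size 2, so its Grundy value is 2.
Row B is a plain Nim row of size 5, so its Grundy value is 5.
For row C, compute g(0), g(1), … with moves {2, 3, 4}:
g(0) = mex{} = 0
g(1) = mex{} = 0
g(2) = mex{0} = 1
g(3) = mex{0} = 1
g(4) = mex{0,1} = 2
g(5) = mex{0,1} = 2
g(6) = mex{1,2} = 0
g(7) = mex{1,2} = 0
So g(7) = 0.
Row D is a plain Nim row of size 1, so its Grundy value is 1.
The value of a disjunctive sum is the nim-sum of the parts.
Combined value = 2 XOR 5 XOR 0 XOR 1 = 6.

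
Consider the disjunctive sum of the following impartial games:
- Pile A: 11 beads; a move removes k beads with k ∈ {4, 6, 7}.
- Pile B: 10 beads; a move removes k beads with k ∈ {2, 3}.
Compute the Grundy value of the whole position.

0

Build the Grundy sequence for pile A with g(k) = mex{g(k−s) : s ∈ {4, 6, 7}, s ≤ k}:
k:     0  1  2  3  4  5  6  7  8  9 10 11
g(k):  0  0  0  0  1  1  1  1  2  2  2  0
So g(11) = 0.
Build the Grundy sequence for pile B with g(k) = mex{g(k−s) : s ∈ {2, 3}, s ≤ k}:
g(0) = mex{} = 0
g(1) = mex{} = 0
g(2) = mex{0} = 1
g(3) = mex{0} = 1
g(4) = mex{0,1} = 2
g(5) = mex{1} = 0
g(6) = mex{1,2} = 0
g(7) = mex{0,2} = 1
g(8) = mex{0} = 1
g(9) = mex{0,1} = 2
g(10) = mex{1} = 0
So g(10) = 0.
The value of a disjunctive sum is the nim-sum of the parts.
Combined value = 0 XOR 0 = 0.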